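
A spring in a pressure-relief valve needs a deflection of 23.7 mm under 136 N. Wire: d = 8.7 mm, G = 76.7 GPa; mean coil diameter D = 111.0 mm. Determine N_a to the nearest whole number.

7

Required rate k = F/δ = 136/23.7 = 5.7384 N/mm
N_a = Gd⁴/(8D³k) = (76.7×10³ × 8.7⁴)/(8 × 111.0³ × 5.7384)
    = 4.39412e+08 / 6.27841e+07 = 6.999 → 7 coils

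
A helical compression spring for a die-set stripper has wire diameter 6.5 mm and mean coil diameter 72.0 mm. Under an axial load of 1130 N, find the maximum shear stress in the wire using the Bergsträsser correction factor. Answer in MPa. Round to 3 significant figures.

846 MPa

Spring index C = D/d = 72.0/6.5 = 11.0769
K_B = (4C+2)/(4C−3) = 46.308/41.308 = 1.1210
τ₀ = 8FD/(πd³) = 8·1130·72.0/(π·6.5³) = 650880/862.76 = 754.42 MPa
τ_max = K·τ₀ = 1.1210 × 754.42 = 845.73 MPa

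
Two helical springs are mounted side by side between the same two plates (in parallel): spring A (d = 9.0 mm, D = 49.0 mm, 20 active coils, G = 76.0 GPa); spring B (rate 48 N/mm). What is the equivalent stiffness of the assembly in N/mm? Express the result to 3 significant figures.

74.5 N/mm

k_A = Gd⁴/(8D³N_a) = (76.0×10³)(9.0⁴)/(8·49.0³·20) = 26.49 N/mm
Parallel: k_eq = 26.49 + 48 = 74.49 N/mm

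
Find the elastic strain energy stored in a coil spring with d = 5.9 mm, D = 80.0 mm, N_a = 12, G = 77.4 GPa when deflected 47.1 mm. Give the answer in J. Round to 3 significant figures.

k = Gd⁴/(8D³N_a) = (77.4×10³)(5.9⁴)/(8·80.0³·12) = 1.9081 N/mm
U = ½kδ² = 0.5 × 1.9081 × 47.1² = 2116.5 N·mm = 2.1165 J

2.12 J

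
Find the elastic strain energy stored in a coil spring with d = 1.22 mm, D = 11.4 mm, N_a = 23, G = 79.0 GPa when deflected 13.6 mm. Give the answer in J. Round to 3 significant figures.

k = Gd⁴/(8D³N_a) = (79.0×10³)(1.22⁴)/(8·11.4³·23) = 0.642 N/mm
U = ½kδ² = 0.5 × 0.642 × 13.6² = 59.372 N·mm = 0.059372 J

0.0594 J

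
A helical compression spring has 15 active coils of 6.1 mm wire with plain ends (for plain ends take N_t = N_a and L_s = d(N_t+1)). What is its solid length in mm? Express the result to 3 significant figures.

97.6 mm

plain ends: N_t = N_a = 15
L_s = d·(N_t+1) = 6.1 × 16 = 97.6 mm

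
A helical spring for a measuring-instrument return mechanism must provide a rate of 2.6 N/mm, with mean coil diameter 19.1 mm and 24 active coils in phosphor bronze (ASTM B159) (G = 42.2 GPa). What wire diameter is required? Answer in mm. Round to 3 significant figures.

3.01 mm

d = (8D³N_a·k / G)^(1/4) = (8·19.1³·24·2.6 / (42.2×10³))^0.25
  = (82.426)^0.25 = 3.0131 mm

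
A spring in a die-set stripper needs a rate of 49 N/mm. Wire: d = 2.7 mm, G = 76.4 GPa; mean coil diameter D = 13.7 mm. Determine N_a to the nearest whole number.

4

N_a = Gd⁴/(8D³k) = (76.4×10³ × 2.7⁴)/(8 × 13.7³ × 49)
    = 4.06021e+06 / 1.00797e+06 = 4.028 → 4 coils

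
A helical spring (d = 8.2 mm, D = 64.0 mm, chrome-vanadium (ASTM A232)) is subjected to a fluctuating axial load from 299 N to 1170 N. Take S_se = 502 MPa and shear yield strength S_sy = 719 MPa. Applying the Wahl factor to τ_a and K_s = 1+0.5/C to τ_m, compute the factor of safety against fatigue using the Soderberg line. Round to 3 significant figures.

C = D/d = 64.0/8.2 = 7.8049; K_W = (4C−1)/(4C−4)+0.615/C = 1.1890; K_s = 1+0.5/C = 1.0641
F_a = (F_max−F_min)/2 = 435.5 N; F_m = (F_max+F_min)/2 = 734.5 N
τ_a = K_W·8F_aD/(πd³) = 1.1890 × 128.73 = 153.06 MPa
τ_m = K_s·8F_mD/(πd³) = 1.0641 × 217.11 = 231.01 MPa
Soderberg: 1/n_f = τ_a/S_se + τ_m/S_sy = 153.06/502 + 231.01/719 = 0.30489 + 0.32130 = 0.62619
n_f = 1/0.62619 = 1.597

1.60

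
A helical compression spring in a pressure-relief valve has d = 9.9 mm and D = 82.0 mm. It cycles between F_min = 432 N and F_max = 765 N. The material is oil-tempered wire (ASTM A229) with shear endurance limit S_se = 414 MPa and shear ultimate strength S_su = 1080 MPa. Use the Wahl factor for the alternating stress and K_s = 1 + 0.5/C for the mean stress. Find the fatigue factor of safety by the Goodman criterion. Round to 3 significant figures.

4.38

C = D/d = 82.0/9.9 = 8.2828; K_W = (4C−1)/(4C−4)+0.615/C = 1.1772; K_s = 1+0.5/C = 1.0604
F_a = (F_max−F_min)/2 = 166.5 N; F_m = (F_max+F_min)/2 = 598.5 N
τ_a = K_W·8F_aD/(πd³) = 1.1772 × 35.831 = 42.182 MPa
τ_m = K_s·8F_mD/(πd³) = 1.0604 × 128.8 = 136.57 MPa
Goodman: 1/n_f = τ_a/S_se + τ_m/S_su = 42.182/414 + 136.57/1080 = 0.10189 + 0.12646 = 0.22835
n_f = 1/0.22835 = 4.379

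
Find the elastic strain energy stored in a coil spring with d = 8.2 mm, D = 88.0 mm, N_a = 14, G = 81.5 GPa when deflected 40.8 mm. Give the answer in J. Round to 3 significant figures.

k = Gd⁴/(8D³N_a) = (81.5×10³)(8.2⁴)/(8·88.0³·14) = 4.8278 N/mm
U = ½kδ² = 0.5 × 4.8278 × 40.8² = 4018.3 N·mm = 4.0183 J

4.02 J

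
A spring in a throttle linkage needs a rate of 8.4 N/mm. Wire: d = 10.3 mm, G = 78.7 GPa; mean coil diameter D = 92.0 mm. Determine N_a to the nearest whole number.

17

N_a = Gd⁴/(8D³k) = (78.7×10³ × 10.3⁴)/(8 × 92.0³ × 8.4)
    = 8.85775e+08 / 5.23278e+07 = 16.93 → 17 coils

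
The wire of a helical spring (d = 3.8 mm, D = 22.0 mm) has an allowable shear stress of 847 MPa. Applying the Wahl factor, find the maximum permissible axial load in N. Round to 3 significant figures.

C = D/d = 22.0/3.8 = 5.7895
K_W = (4C−1)/(4C−4) + 0.615/C = 22.158/19.158 + 0.1062 = 1.2628
τ_max = K·8FD/(πd³) → F_max = τ_allow·πd³/(8DK)
F_max = 847·π·3.8³/(8·22.0·1.2628) = 1.4601e+05/222.26 = 656.95 N

657 N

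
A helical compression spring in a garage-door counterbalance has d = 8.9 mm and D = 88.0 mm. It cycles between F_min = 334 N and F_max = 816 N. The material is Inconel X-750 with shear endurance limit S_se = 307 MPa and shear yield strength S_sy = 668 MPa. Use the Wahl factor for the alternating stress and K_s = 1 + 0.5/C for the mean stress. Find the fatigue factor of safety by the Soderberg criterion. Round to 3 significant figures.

C = D/d = 88.0/8.9 = 9.8876; K_W = (4C−1)/(4C−4)+0.615/C = 1.1466; K_s = 1+0.5/C = 1.0506
F_a = (F_max−F_min)/2 = 241 N; F_m = (F_max+F_min)/2 = 575 N
τ_a = K_W·8F_aD/(πd³) = 1.1466 × 76.607 = 87.837 MPa
τ_m = K_s·8F_mD/(πd³) = 1.0506 × 182.78 = 192.02 MPa
Soderberg: 1/n_f = τ_a/S_se + τ_m/S_sy = 87.837/307 + 192.02/668 = 0.28611 + 0.28745 = 0.57357
n_f = 1/0.57357 = 1.743

1.74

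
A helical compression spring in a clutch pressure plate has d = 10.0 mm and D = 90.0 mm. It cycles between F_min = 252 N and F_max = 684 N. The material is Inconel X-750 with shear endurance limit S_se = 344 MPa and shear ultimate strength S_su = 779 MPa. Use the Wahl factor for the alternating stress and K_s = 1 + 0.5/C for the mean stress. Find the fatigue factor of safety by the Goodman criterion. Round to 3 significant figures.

C = D/d = 90.0/10.0 = 9.0000; K_W = (4C−1)/(4C−4)+0.615/C = 1.1621; K_s = 1+0.5/C = 1.0556
F_a = (F_max−F_min)/2 = 216 N; F_m = (F_max+F_min)/2 = 468 N
τ_a = K_W·8F_aD/(πd³) = 1.1621 × 49.504 = 57.527 MPa
τ_m = K_s·8F_mD/(πd³) = 1.0556 × 107.26 = 113.22 MPa
Goodman: 1/n_f = τ_a/S_se + τ_m/S_su = 57.527/344 + 113.22/779 = 0.16723 + 0.14534 = 0.31257
n_f = 1/0.31257 = 3.199

3.20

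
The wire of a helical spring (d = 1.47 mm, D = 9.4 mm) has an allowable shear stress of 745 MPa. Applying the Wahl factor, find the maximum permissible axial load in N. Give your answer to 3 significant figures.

C = D/d = 9.4/1.47 = 6.3946
K_W = (4C−1)/(4C−4) + 0.615/C = 24.578/21.578 + 0.0962 = 1.2352
τ_max = K·8FD/(πd³) → F_max = τ_allow·πd³/(8DK)
F_max = 745·π·1.47³/(8·9.4·1.2352) = 7434.6/92.887 = 80.039 N

80.0 N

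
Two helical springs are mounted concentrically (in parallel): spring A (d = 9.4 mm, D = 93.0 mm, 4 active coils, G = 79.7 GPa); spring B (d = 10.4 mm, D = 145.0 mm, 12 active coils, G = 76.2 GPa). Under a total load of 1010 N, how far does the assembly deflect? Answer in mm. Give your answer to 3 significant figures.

k_A = Gd⁴/(8D³N_a) = (79.7×10³)(9.4⁴)/(8·93.0³·4) = 24.175 N/mm
k_B = Gd⁴/(8D³N_a) = (76.2×10³)(10.4⁴)/(8·145.0³·12) = 3.0459 N/mm
Parallel: k_eq = 24.175 + 3.0459 = 27.221 N/mm
δ = F/k_eq = 1010/27.221 = 37.104 mm

37.1 mm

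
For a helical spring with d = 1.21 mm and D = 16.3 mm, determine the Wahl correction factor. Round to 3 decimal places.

1.106

C = D/d = 16.3/1.21 = 13.4711
K_W = (4C−1)/(4C−4) + 0.615/C = 52.884/49.884 + 0.0457 = 1.1058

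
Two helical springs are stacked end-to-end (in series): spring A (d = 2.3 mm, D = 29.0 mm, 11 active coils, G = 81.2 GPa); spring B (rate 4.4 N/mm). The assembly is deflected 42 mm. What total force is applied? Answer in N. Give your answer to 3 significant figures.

k_A = Gd⁴/(8D³N_a) = (81.2×10³)(2.3⁴)/(8·29.0³·11) = 1.0587 N/mm
Series: 1/k_eq = 1/1.0587 + 1/4.4 = 1.1718; k_eq = 0.8534 N/mm
F = k_eq·δ = 0.8534·42 = 35.843 N

35.8 N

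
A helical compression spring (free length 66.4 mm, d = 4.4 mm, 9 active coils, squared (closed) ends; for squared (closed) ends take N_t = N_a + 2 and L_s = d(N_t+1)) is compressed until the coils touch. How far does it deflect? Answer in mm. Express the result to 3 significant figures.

N_t = 11; L_s = 4.4·12 = 52.8 mm
δ_solid = L₀ − L_s = 66.4 − 52.8 = 13.6 mm

13.6 mm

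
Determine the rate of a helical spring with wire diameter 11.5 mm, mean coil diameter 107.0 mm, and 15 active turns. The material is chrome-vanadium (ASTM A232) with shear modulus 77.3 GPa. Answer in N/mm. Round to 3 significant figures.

9.20 N/mm

k = Gd⁴/(8D³N_a) = (77.3×10³ × 11.5⁴) / (8 × 107.0³ × 15)
  = 1.35198e+09 / 1.47005e+08 = 9.1968 N/mm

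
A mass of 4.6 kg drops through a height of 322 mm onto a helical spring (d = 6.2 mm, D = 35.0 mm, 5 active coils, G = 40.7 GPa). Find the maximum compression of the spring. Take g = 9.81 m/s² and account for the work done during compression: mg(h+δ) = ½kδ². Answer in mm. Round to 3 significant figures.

k = Gd⁴/(8D³N_a) = (40.7×10³)(6.2⁴)/(8·35.0³·5) = 35.067 N/mm
W = mg = 4.6 × 9.81 = 45.126 N
½kδ² − Wδ − Wh = 0 → δ = (W + √(W² + 2kWh))/k
δ = (45.126 + √(2036.4 + 1.01908e+06))/35.067 = (45.126 + 1010.5)/35.067 = 30.103 mm

30.1 mm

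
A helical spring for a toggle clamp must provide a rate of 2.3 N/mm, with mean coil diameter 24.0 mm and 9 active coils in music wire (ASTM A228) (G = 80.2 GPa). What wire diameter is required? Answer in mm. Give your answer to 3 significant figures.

2.31 mm

d = (8D³N_a·k / G)^(1/4) = (8·24.0³·9·2.3 / (80.2×10³))^0.25
  = (28.544)^0.25 = 2.3114 mm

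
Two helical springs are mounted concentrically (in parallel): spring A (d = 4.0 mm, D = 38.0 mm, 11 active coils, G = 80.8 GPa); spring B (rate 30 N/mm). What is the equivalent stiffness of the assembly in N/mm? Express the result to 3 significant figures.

34.3 N/mm

k_A = Gd⁴/(8D³N_a) = (80.8×10³)(4.0⁴)/(8·38.0³·11) = 4.2837 N/mm
Parallel: k_eq = 4.2837 + 30 = 34.284 N/mm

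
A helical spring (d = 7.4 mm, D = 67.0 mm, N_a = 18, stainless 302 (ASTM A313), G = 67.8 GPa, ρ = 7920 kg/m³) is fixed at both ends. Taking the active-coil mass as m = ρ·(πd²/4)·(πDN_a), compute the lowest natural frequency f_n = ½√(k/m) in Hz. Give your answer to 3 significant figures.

k = Gd⁴/(8D³N_a) = (67.8×10³)(7.4⁴)/(8·67.0³·18) = 4.6943 N/mm = 4694.3 N/m
Wire length L = πDN_a = π·67.0·18 = 3788.8 mm
m = ρ·(πd²/4)·L = 7920 × 43.008×10⁻⁶ m² × 3.7888 m = 1.2906 kg
f_n = ½√(k/m) = 0.5·√(4694.3/1.2906) = 0.5·√(3637.4) = 30.156 Hz

30.2 Hz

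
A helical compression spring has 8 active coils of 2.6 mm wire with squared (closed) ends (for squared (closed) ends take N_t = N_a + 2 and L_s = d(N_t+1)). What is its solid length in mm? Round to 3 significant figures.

squared (closed) ends: N_t = N_a + 2 = 8 + 2 = 10
L_s = d·(N_t+1) = 2.6 × 11 = 28.6 mm

28.6 mm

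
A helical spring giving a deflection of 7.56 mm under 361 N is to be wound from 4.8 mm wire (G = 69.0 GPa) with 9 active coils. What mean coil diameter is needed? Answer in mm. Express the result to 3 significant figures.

22.0 mm

Required rate k = F/δ = 361/7.56 = 47.751 N/mm
D = (Gd⁴/(8N_a·k))^(1/3) = (69.0×10³·4.8⁴/(8·9·47.751))^(1/3)
  = (10653.6)^(1/3) = 22.0039 mm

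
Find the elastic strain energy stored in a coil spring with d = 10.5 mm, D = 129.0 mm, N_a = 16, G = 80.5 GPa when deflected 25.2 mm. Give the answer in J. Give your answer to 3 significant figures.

1.13 J

k = Gd⁴/(8D³N_a) = (80.5×10³)(10.5⁴)/(8·129.0³·16) = 3.561 N/mm
U = ½kδ² = 0.5 × 3.561 × 25.2² = 1130.7 N·mm = 1.1307 J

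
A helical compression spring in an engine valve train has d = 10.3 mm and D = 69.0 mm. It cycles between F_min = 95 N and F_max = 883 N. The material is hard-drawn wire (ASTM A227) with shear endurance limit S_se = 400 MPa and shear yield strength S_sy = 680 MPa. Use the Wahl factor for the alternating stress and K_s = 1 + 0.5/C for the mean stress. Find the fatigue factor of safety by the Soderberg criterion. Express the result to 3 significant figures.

C = D/d = 69.0/10.3 = 6.6990; K_W = (4C−1)/(4C−4)+0.615/C = 1.2234; K_s = 1+0.5/C = 1.0746
F_a = (F_max−F_min)/2 = 394 N; F_m = (F_max+F_min)/2 = 489 N
τ_a = K_W·8F_aD/(πd³) = 1.2234 × 63.354 = 77.508 MPa
τ_m = K_s·8F_mD/(πd³) = 1.0746 × 78.63 = 84.498 MPa
Soderberg: 1/n_f = τ_a/S_se + τ_m/S_sy = 77.508/400 + 84.498/680 = 0.19377 + 0.12426 = 0.31803
n_f = 1/0.31803 = 3.144

3.14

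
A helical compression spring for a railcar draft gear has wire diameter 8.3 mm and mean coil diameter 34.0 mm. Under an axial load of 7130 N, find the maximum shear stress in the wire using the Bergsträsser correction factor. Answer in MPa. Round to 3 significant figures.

1480 MPa

Spring index C = D/d = 34.0/8.3 = 4.0964
K_B = (4C+2)/(4C−3) = 18.386/13.386 = 1.3735
τ₀ = 8FD/(πd³) = 8·7130·34.0/(π·8.3³) = 1.93936e+06/1796.3 = 1079.6 MPa
τ_max = K·τ₀ = 1.3735 × 1079.6 = 1482.9 MPa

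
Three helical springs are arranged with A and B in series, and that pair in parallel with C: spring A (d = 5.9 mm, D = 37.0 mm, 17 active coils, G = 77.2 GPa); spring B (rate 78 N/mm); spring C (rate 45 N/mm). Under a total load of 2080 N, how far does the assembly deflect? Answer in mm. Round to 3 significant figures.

k_A = Gd⁴/(8D³N_a) = (77.2×10³)(5.9⁴)/(8·37.0³·17) = 13.579 N/mm
Springs A,B series: k_AB = 1/(1/13.579+1/78) = 11.566 N/mm; parallel with C: k_eq = 11.566+45 = 56.566 N/mm
δ = F/k_eq = 2080/56.566 = 36.771 mm

36.8 mm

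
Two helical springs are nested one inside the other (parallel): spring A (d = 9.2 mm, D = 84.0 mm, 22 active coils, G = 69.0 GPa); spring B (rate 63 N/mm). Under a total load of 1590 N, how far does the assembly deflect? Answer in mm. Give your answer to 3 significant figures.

k_A = Gd⁴/(8D³N_a) = (69.0×10³)(9.2⁴)/(8·84.0³·22) = 4.7386 N/mm
Parallel: k_eq = 4.7386 + 63 = 67.739 N/mm
δ = F/k_eq = 1590/67.739 = 23.473 mm

23.5 mm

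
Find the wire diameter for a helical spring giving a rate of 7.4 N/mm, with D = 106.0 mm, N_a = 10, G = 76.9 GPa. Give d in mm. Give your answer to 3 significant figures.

9.79 mm

d = (8D³N_a·k / G)^(1/4) = (8·106.0³·10·7.4 / (76.9×10³))^0.25
  = (9168.8)^0.25 = 9.7854 mm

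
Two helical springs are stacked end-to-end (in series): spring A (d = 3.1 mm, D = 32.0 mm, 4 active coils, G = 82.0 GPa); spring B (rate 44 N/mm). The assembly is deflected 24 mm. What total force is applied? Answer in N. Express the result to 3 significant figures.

k_A = Gd⁴/(8D³N_a) = (82.0×10³)(3.1⁴)/(8·32.0³·4) = 7.2221 N/mm
Series: 1/k_eq = 1/7.2221 + 1/44 = 0.16119; k_eq = 6.2038 N/mm
F = k_eq·δ = 6.2038·24 = 148.89 N

149 N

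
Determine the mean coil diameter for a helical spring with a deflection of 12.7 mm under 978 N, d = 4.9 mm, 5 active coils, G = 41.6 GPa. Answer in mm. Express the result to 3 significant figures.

19.8 mm

Required rate k = F/δ = 978/12.7 = 77.008 N/mm
D = (Gd⁴/(8N_a·k))^(1/3) = (41.6×10³·4.9⁴/(8·5·77.008))^(1/3)
  = (7785.43)^(1/3) = 19.8196 mm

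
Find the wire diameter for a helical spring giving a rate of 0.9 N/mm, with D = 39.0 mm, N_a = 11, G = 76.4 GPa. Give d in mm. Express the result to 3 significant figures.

d = (8D³N_a·k / G)^(1/4) = (8·39.0³·11·0.9 / (76.4×10³))^0.25
  = (61.493)^0.25 = 2.8003 mm

2.80 mm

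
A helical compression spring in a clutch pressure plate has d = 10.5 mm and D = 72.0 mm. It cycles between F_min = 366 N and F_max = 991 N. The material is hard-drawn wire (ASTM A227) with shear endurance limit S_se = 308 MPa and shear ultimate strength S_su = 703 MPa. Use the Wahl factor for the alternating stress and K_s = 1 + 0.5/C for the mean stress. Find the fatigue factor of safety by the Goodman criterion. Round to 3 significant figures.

2.78

C = D/d = 72.0/10.5 = 6.8571; K_W = (4C−1)/(4C−4)+0.615/C = 1.2177; K_s = 1+0.5/C = 1.0729
F_a = (F_max−F_min)/2 = 312.5 N; F_m = (F_max+F_min)/2 = 678.5 N
τ_a = K_W·8F_aD/(πd³) = 1.2177 × 49.494 = 60.271 MPa
τ_m = K_s·8F_mD/(πd³) = 1.0729 × 107.46 = 115.3 MPa
Goodman: 1/n_f = τ_a/S_se + τ_m/S_su = 60.271/308 + 115.3/703 = 0.19568 + 0.16401 = 0.35969
n_f = 1/0.35969 = 2.78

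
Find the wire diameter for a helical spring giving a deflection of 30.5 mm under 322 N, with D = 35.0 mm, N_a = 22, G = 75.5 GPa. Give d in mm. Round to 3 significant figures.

5.70 mm

Required rate k = F/δ = 322/30.5 = 10.557 N/mm
d = (8D³N_a·k / G)^(1/4) = (8·35.0³·22·10.557 / (75.5×10³))^0.25
  = (1055.2)^0.25 = 5.6994 mm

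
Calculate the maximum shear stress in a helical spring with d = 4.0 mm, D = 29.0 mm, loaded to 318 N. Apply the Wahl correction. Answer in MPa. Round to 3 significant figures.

Spring index C = D/d = 29.0/4.0 = 7.2500
K_W = (4C−1)/(4C−4) + 0.615/C = 28.000/25.000 + 0.0848 = 1.2048
τ₀ = 8FD/(πd³) = 8·318·29.0/(π·4.0³) = 73776/201.06 = 366.93 MPa
τ_max = K·τ₀ = 1.2048 × 366.93 = 442.09 MPa

442 MPa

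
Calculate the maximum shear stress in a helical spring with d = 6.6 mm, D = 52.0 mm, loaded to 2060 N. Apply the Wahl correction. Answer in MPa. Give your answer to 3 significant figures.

Spring index C = D/d = 52.0/6.6 = 7.8788
K_W = (4C−1)/(4C−4) + 0.615/C = 30.515/27.515 + 0.0781 = 1.1871
τ₀ = 8FD/(πd³) = 8·2060·52.0/(π·6.6³) = 856960/903.2 = 948.81 MPa
τ_max = K·τ₀ = 1.1871 × 948.81 = 1126.3 MPa

1130 MPa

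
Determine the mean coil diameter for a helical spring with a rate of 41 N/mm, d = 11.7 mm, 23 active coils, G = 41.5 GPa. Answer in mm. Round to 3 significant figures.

46.9 mm

D = (Gd⁴/(8N_a·k))^(1/3) = (41.5×10³·11.7⁴/(8·23·41))^(1/3)
  = (103084)^(1/3) = 46.8882 mm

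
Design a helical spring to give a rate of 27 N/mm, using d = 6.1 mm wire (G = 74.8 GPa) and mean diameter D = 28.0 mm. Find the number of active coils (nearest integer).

N_a = Gd⁴/(8D³k) = (74.8×10³ × 6.1⁴)/(8 × 28.0³ × 27)
    = 1.03567e+08 / 4.74163e+06 = 21.84 → 22 coils

22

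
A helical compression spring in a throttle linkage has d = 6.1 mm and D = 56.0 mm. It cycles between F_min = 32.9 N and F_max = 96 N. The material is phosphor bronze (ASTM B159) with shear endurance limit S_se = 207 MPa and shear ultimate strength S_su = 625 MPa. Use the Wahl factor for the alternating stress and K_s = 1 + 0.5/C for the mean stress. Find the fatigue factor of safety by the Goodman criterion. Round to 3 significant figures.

C = D/d = 56.0/6.1 = 9.1803; K_W = (4C−1)/(4C−4)+0.615/C = 1.1587; K_s = 1+0.5/C = 1.0545
F_a = (F_max−F_min)/2 = 31.55 N; F_m = (F_max+F_min)/2 = 64.45 N
τ_a = K_W·8F_aD/(πd³) = 1.1587 × 19.822 = 22.967 MPa
τ_m = K_s·8F_mD/(πd³) = 1.0545 × 40.491 = 42.697 MPa
Goodman: 1/n_f = τ_a/S_se + τ_m/S_su = 22.967/207 + 42.697/625 = 0.11095 + 0.06831 = 0.17927
n_f = 1/0.17927 = 5.578

5.58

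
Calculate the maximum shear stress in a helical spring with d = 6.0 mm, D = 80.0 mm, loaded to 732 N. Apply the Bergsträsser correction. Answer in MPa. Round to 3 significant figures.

Spring index C = D/d = 80.0/6.0 = 13.3333
K_B = (4C+2)/(4C−3) = 55.333/50.333 = 1.0993
τ₀ = 8FD/(πd³) = 8·732·80.0/(π·6.0³) = 468480/678.58 = 690.38 MPa
τ_max = K·τ₀ = 1.0993 × 690.38 = 758.96 MPa

759 MPa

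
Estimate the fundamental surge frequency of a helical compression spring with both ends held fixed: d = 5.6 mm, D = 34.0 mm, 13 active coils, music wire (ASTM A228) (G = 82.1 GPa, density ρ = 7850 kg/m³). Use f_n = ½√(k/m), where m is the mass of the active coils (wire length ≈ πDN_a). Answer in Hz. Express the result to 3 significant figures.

136 Hz

k = Gd⁴/(8D³N_a) = (82.1×10³)(5.6⁴)/(8·34.0³·13) = 19.753 N/mm = 19753 N/m
Wire length L = πDN_a = π·34.0·13 = 1388.6 mm
m = ρ·(πd²/4)·L = 7850 × 24.63×10⁻⁶ m² × 1.3886 m = 0.26848 kg
f_n = ½√(k/m) = 0.5·√(19753/0.26848) = 0.5·√(73573) = 135.62 Hz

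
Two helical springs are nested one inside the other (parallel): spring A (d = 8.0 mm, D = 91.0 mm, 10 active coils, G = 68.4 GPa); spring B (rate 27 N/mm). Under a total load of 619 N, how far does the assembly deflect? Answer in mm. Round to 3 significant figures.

k_A = Gd⁴/(8D³N_a) = (68.4×10³)(8.0⁴)/(8·91.0³·10) = 4.6473 N/mm
Parallel: k_eq = 4.6473 + 27 = 31.647 N/mm
δ = F/k_eq = 619/31.647 = 19.559 mm

19.6 mm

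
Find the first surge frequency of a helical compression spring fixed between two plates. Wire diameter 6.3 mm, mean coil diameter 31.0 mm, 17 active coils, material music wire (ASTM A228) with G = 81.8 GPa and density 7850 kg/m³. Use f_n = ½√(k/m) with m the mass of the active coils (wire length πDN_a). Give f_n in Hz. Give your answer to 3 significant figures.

140 Hz

k = Gd⁴/(8D³N_a) = (81.8×10³)(6.3⁴)/(8·31.0³·17) = 31.805 N/mm = 31805 N/m
Wire length L = πDN_a = π·31.0·17 = 1655.6 mm
m = ρ·(πd²/4)·L = 7850 × 31.172×10⁻⁶ m² × 1.6556 m = 0.40514 kg
f_n = ½√(k/m) = 0.5·√(31805/0.40514) = 0.5·√(78504) = 140.09 Hz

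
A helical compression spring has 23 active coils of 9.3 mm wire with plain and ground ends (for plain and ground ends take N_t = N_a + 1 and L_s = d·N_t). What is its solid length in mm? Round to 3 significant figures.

223 mm

plain and ground ends: N_t = N_a + 1 = 23 + 1 = 24
L_s = d·N_t = 9.3 × 24 = 223.2 mm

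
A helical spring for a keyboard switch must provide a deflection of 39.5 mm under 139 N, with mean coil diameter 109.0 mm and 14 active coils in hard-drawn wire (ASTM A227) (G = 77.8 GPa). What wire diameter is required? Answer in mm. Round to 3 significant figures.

Required rate k = F/δ = 139/39.5 = 3.519 N/mm
d = (8D³N_a·k / G)^(1/4) = (8·109.0³·14·3.519 / (77.8×10³))^0.25
  = (6560.5)^0.25 = 8.9998 mm

9.00 mm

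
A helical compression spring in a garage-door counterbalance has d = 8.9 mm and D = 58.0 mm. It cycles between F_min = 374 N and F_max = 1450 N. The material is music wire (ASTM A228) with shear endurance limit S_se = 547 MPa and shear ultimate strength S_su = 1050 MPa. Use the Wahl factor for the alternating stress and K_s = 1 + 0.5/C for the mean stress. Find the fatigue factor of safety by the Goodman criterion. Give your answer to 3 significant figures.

2.22

C = D/d = 58.0/8.9 = 6.5169; K_W = (4C−1)/(4C−4)+0.615/C = 1.2303; K_s = 1+0.5/C = 1.0767
F_a = (F_max−F_min)/2 = 538 N; F_m = (F_max+F_min)/2 = 912 N
τ_a = K_W·8F_aD/(πd³) = 1.2303 × 112.71 = 138.67 MPa
τ_m = K_s·8F_mD/(πd³) = 1.0767 × 191.07 = 205.73 MPa
Goodman: 1/n_f = τ_a/S_se + τ_m/S_su = 138.67/547 + 205.73/1050 = 0.25352 + 0.19593 = 0.44945
n_f = 1/0.44945 = 2.225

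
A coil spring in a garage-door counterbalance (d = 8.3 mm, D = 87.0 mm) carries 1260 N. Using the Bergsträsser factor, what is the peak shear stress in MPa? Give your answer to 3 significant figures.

Spring index C = D/d = 87.0/8.3 = 10.4819
K_B = (4C+2)/(4C−3) = 43.928/38.928 = 1.1284
τ₀ = 8FD/(πd³) = 8·1260·87.0/(π·8.3³) = 876960/1796.3 = 488.2 MPa
τ_max = K·τ₀ = 1.1284 × 488.2 = 550.9 MPa

551 MPa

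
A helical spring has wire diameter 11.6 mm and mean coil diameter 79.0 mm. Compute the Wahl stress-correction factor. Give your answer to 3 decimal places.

1.219

C = D/d = 79.0/11.6 = 6.8103
K_W = (4C−1)/(4C−4) + 0.615/C = 26.241/23.241 + 0.0903 = 1.2194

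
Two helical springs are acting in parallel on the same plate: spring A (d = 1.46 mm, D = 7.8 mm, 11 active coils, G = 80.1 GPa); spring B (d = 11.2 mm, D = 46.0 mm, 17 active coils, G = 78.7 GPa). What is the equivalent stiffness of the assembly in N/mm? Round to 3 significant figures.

k_A = Gd⁴/(8D³N_a) = (80.1×10³)(1.46⁴)/(8·7.8³·11) = 8.7152 N/mm
k_B = Gd⁴/(8D³N_a) = (78.7×10³)(11.2⁴)/(8·46.0³·17) = 93.548 N/mm
Parallel: k_eq = 8.7152 + 93.548 = 102.26 N/mm

102 N/mm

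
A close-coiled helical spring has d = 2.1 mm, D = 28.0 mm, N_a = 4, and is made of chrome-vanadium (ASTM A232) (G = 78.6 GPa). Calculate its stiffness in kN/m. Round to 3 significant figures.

k = Gd⁴/(8D³N_a) = (78.6×10³ × 2.1⁴) / (8 × 28.0³ × 4)
  = 1.52862e+06 / 702464 = 2.1761 N/mm

2.18 kN/m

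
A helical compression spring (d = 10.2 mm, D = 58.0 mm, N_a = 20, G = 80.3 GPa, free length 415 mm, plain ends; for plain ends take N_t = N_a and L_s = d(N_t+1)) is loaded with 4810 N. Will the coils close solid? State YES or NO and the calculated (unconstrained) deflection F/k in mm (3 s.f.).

NO, δ = 173 mm

k = Gd⁴/(8D³N_a) = (80.3×10³)(10.2⁴)/(8·58.0³·20) = 27.843 N/mm
N_t = 20; L_s = 10.2·21 = 214.2 mm; δ_solid = L₀ − L_s = 415 − 214.2 = 200.8 mm
δ = F/k = 4810/27.843 = 172.76 mm
δ < δ_solid → spring does not go solid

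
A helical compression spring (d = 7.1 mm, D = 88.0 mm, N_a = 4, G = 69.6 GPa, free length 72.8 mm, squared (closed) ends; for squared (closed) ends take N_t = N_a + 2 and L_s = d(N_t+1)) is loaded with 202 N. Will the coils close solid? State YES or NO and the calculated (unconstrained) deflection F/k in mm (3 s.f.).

k = Gd⁴/(8D³N_a) = (69.6×10³)(7.1⁴)/(8·88.0³·4) = 8.1104 N/mm
N_t = 6; L_s = 7.1·7 = 49.7 mm; δ_solid = L₀ − L_s = 72.8 − 49.7 = 23.1 mm
δ = F/k = 202/8.1104 = 24.906 mm
δ ≥ δ_solid → spring goes solid

YES, δ = 24.9 mm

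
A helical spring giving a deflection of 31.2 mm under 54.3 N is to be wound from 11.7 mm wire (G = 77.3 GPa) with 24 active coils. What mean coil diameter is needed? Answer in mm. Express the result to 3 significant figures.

163 mm

Required rate k = F/δ = 54.3/31.2 = 1.7404 N/mm
D = (Gd⁴/(8N_a·k))^(1/3) = (77.3×10³·11.7⁴/(8·24·1.7404))^(1/3)
  = (4.33487e+06)^(1/3) = 163.0518 mm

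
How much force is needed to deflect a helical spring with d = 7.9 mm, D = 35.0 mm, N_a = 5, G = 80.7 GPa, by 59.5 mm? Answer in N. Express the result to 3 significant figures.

k = Gd⁴/(8D³N_a) = (80.7×10³)(7.9⁴)/(8·35.0³·5) = 183.28 N/mm
F = k·δ = 183.28 × 59.5 = 10905 N

10900 N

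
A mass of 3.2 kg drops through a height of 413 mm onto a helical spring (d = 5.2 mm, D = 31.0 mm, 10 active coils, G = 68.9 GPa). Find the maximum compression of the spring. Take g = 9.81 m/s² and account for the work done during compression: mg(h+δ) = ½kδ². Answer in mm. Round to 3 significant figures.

36.5 mm

k = Gd⁴/(8D³N_a) = (68.9×10³)(5.2⁴)/(8·31.0³·10) = 21.138 N/mm
W = mg = 3.2 × 9.81 = 31.392 N
½kδ² − Wδ − Wh = 0 → δ = (W + √(W² + 2kWh))/k
δ = (31.392 + √(985.46 + 548096))/21.138 = (31.392 + 741)/21.138 = 36.541 mm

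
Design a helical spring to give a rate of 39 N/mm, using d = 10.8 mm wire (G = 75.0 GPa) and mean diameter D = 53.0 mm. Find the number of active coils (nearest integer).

N_a = Gd⁴/(8D³k) = (75.0×10³ × 10.8⁴)/(8 × 53.0³ × 39)
    = 1.02037e+09 / 4.64496e+07 = 21.97 → 22 coils

22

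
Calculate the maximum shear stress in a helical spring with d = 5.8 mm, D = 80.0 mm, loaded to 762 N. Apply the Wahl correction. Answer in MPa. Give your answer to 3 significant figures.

Spring index C = D/d = 80.0/5.8 = 13.7931
K_W = (4C−1)/(4C−4) + 0.615/C = 54.172/51.172 + 0.0446 = 1.1032
τ₀ = 8FD/(πd³) = 8·762·80.0/(π·5.8³) = 487680/612.96 = 795.61 MPa
τ_max = K·τ₀ = 1.1032 × 795.61 = 877.73 MPa

878 MPa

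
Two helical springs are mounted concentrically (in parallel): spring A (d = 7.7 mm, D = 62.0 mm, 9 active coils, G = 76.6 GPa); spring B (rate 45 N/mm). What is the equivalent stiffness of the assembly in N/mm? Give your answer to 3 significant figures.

60.7 N/mm

k_A = Gd⁴/(8D³N_a) = (76.6×10³)(7.7⁴)/(8·62.0³·9) = 15.692 N/mm
Parallel: k_eq = 15.692 + 45 = 60.692 N/mm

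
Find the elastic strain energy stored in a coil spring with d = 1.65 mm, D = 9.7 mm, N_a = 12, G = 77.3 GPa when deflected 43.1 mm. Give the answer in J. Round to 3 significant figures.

6.07 J

k = Gd⁴/(8D³N_a) = (77.3×10³)(1.65⁴)/(8·9.7³·12) = 6.5393 N/mm
U = ½kδ² = 0.5 × 6.5393 × 43.1² = 6073.7 N·mm = 6.0737 J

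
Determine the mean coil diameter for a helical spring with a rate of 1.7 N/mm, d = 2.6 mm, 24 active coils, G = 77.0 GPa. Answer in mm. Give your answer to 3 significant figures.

22.1 mm

D = (Gd⁴/(8N_a·k))^(1/3) = (77.0×10³·2.6⁴/(8·24·1.7))^(1/3)
  = (10780.4)^(1/3) = 22.0908 mm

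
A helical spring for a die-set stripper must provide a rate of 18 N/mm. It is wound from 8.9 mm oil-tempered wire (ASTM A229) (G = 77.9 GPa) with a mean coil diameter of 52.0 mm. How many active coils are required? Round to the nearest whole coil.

24

N_a = Gd⁴/(8D³k) = (77.9×10³ × 8.9⁴)/(8 × 52.0³ × 18)
    = 4.88762e+08 / 2.02476e+07 = 24.14 → 24 coils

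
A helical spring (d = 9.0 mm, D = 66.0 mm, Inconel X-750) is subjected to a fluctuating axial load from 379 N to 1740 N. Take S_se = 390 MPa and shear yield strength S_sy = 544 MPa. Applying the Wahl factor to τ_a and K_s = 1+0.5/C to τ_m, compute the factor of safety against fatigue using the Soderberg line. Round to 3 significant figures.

1.04

C = D/d = 66.0/9.0 = 7.3333; K_W = (4C−1)/(4C−4)+0.615/C = 1.2023; K_s = 1+0.5/C = 1.0682
F_a = (F_max−F_min)/2 = 680.5 N; F_m = (F_max+F_min)/2 = 1059.5 N
τ_a = K_W·8F_aD/(πd³) = 1.2023 × 156.89 = 188.62 MPa
τ_m = K_s·8F_mD/(πd³) = 1.0682 × 244.26 = 260.92 MPa
Soderberg: 1/n_f = τ_a/S_se + τ_m/S_sy = 188.62/390 + 260.92/544 = 0.48365 + 0.47963 = 0.96327
n_f = 1/0.96327 = 1.038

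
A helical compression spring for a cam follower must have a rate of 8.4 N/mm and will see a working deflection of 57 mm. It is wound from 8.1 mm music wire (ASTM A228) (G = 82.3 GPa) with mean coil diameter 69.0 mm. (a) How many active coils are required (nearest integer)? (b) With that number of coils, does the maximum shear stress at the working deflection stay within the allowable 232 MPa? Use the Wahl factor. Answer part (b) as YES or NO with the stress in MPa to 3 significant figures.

N_a = Gd⁴/(8D³k) = (82.3×10³)(8.1⁴)/(8·69.0³·8.4) = 16.05 → N_a = 16
Actual rate k = Gd⁴/(8D³·16) = 8.4252 N/mm
Working load F = kδ = 8.4252·57 = 480.24 N
C = 69.0/8.1 = 8.5185; K_W = (4C−1)/(4C−4)+0.615/C = 1.1719
τ_max = K_W·8FD/(πd³) = 1.1719·158.78 = 186.08 MPa
τ_max ≤ 232 MPa → acceptable

(a) 16 coils; (b) YES, τ_max = 186 MPa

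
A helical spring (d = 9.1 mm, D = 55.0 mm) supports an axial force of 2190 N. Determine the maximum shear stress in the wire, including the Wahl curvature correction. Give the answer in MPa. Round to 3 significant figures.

Spring index C = D/d = 55.0/9.1 = 6.0440
K_W = (4C−1)/(4C−4) + 0.615/C = 23.176/20.176 + 0.1018 = 1.2504
τ₀ = 8FD/(πd³) = 8·2190·55.0/(π·9.1³) = 963600/2367.4 = 407.03 MPa
τ_max = K·τ₀ = 1.2504 × 407.03 = 508.97 MPa

509 MPa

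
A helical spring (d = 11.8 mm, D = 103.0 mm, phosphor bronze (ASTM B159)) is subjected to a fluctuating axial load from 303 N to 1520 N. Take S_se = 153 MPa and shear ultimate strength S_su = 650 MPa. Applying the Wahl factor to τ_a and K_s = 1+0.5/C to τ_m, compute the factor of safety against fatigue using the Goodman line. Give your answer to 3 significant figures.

1.02

C = D/d = 103.0/11.8 = 8.7288; K_W = (4C−1)/(4C−4)+0.615/C = 1.1675; K_s = 1+0.5/C = 1.0573
F_a = (F_max−F_min)/2 = 608.5 N; F_m = (F_max+F_min)/2 = 911.5 N
τ_a = K_W·8F_aD/(πd³) = 1.1675 × 97.139 = 113.41 MPa
τ_m = K_s·8F_mD/(πd³) = 1.0573 × 145.51 = 153.84 MPa
Goodman: 1/n_f = τ_a/S_se + τ_m/S_su = 113.41/153 + 153.84/650 = 0.74123 + 0.23668 = 0.97792
n_f = 1/0.97792 = 1.023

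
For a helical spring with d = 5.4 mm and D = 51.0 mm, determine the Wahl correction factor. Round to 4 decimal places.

C = D/d = 51.0/5.4 = 9.4444
K_W = (4C−1)/(4C−4) + 0.615/C = 36.778/33.778 + 0.0651 = 1.1539

1.1539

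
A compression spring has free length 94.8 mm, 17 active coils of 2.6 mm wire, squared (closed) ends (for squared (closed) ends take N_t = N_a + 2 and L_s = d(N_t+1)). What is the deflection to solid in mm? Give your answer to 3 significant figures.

N_t = 19; L_s = 2.6·20 = 52 mm
δ_solid = L₀ − L_s = 94.8 − 52 = 42.8 mm

42.8 mm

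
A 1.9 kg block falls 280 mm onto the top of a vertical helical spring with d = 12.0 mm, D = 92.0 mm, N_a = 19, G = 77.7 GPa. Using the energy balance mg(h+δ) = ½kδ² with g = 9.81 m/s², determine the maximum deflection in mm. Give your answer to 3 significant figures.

k = Gd⁴/(8D³N_a) = (77.7×10³)(12.0⁴)/(8·92.0³·19) = 13.613 N/mm
W = mg = 1.9 × 9.81 = 18.639 N
½kδ² − Wδ − Wh = 0 → δ = (W + √(W² + 2kWh))/k
δ = (18.639 + √(347.41 + 142085))/13.613 = (18.639 + 377.4)/13.613 = 29.094 mm

29.1 mm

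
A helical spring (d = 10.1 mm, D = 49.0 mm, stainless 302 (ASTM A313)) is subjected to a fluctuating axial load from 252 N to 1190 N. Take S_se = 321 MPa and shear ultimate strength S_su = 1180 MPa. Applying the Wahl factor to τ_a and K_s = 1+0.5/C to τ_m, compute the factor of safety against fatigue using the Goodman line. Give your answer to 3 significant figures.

C = D/d = 49.0/10.1 = 4.8515; K_W = (4C−1)/(4C−4)+0.615/C = 1.3215; K_s = 1+0.5/C = 1.1031
F_a = (F_max−F_min)/2 = 469 N; F_m = (F_max+F_min)/2 = 721 N
τ_a = K_W·8F_aD/(πd³) = 1.3215 × 56.8 = 75.06 MPa
τ_m = K_s·8F_mD/(πd³) = 1.1031 × 87.319 = 96.318 MPa
Goodman: 1/n_f = τ_a/S_se + τ_m/S_su = 75.06/321 + 96.318/1180 = 0.23383 + 0.08163 = 0.31546
n_f = 1/0.31546 = 3.17

3.17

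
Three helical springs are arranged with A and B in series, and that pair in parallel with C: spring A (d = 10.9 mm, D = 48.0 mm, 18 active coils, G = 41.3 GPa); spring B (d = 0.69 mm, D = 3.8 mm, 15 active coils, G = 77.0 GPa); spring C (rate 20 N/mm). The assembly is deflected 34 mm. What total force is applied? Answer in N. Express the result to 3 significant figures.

k_A = Gd⁴/(8D³N_a) = (41.3×10³)(10.9⁴)/(8·48.0³·18) = 36.607 N/mm
k_B = Gd⁴/(8D³N_a) = (77.0×10³)(0.69⁴)/(8·3.8³·15) = 2.6507 N/mm
Springs A,B series: k_AB = 1/(1/36.607+1/2.6507) = 2.4717 N/mm; parallel with C: k_eq = 2.4717+20 = 22.472 N/mm
F = k_eq·δ = 22.472·34 = 764.04 N

764 N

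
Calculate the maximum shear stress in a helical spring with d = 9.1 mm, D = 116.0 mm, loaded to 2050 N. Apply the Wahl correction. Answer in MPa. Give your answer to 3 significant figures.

Spring index C = D/d = 116.0/9.1 = 12.7473
K_W = (4C−1)/(4C−4) + 0.615/C = 49.989/46.989 + 0.0482 = 1.1121
τ₀ = 8FD/(πd³) = 8·2050·116.0/(π·9.1³) = 1.9024e+06/2367.4 = 803.58 MPa
τ_max = K·τ₀ = 1.1121 × 803.58 = 893.65 MPa

894 MPa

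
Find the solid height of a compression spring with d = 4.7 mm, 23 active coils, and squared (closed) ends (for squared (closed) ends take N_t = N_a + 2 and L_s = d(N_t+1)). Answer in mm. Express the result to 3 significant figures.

122 mm

squared (closed) ends: N_t = N_a + 2 = 23 + 2 = 25
L_s = d·(N_t+1) = 4.7 × 26 = 122.2 mm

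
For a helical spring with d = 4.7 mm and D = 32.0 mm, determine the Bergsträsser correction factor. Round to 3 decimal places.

1.206

C = D/d = 32.0/4.7 = 6.8085
K_B = (4C+2)/(4C−3) = 29.234/24.234 = 1.2063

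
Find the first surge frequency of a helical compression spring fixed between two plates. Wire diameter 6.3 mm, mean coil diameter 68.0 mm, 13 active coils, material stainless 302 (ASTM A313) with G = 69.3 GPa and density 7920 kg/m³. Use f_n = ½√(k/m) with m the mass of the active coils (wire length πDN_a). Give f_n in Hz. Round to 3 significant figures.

k = Gd⁴/(8D³N_a) = (69.3×10³)(6.3⁴)/(8·68.0³·13) = 3.3384 N/mm = 3338.4 N/m
Wire length L = πDN_a = π·68.0·13 = 2777.2 mm
m = ρ·(πd²/4)·L = 7920 × 31.172×10⁻⁶ m² × 2.7772 m = 0.68564 kg
f_n = ½√(k/m) = 0.5·√(3338.4/0.68564) = 0.5·√(4869) = 34.889 Hz

34.9 Hz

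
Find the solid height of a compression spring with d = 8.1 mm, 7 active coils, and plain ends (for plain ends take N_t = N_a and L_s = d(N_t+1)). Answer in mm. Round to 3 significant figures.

64.8 mm

plain ends: N_t = N_a = 7
L_s = d·(N_t+1) = 8.1 × 8 = 64.8 mm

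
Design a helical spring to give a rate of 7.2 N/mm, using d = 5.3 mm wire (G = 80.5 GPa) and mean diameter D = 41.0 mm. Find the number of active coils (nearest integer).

16

N_a = Gd⁴/(8D³k) = (80.5×10³ × 5.3⁴)/(8 × 41.0³ × 7.2)
    = 6.35184e+07 / 3.96985e+06 = 16 → 16 coils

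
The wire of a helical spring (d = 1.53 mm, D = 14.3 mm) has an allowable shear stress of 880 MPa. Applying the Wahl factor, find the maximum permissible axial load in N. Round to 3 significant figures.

74.9 N

C = D/d = 14.3/1.53 = 9.3464
K_W = (4C−1)/(4C−4) + 0.615/C = 36.386/33.386 + 0.0658 = 1.1557
τ_max = K·8FD/(πd³) → F_max = τ_allow·πd³/(8DK)
F_max = 880·π·1.53³/(8·14.3·1.1557) = 9901.6/132.21 = 74.895 N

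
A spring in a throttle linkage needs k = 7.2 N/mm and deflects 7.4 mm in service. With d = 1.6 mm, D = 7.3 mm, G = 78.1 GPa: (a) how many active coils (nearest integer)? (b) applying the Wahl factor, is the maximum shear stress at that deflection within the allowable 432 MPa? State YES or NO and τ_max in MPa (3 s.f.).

(a) 23 coils; (b) YES, τ_max = 323 MPa

N_a = Gd⁴/(8D³k) = (78.1×10³)(1.6⁴)/(8·7.3³·7.2) = 22.84 → N_a = 23
Actual rate k = Gd⁴/(8D³·23) = 7.1506 N/mm
Working load F = kδ = 7.1506·7.4 = 52.915 N
C = 7.3/1.6 = 4.5625; K_W = (4C−1)/(4C−4)+0.615/C = 1.3453
τ_max = K_W·8FD/(πd³) = 1.3453·240.15 = 323.08 MPa
τ_max ≤ 432 MPa → acceptable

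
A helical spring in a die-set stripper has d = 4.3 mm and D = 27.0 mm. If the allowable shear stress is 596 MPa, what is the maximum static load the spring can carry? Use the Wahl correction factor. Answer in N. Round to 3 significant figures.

C = D/d = 27.0/4.3 = 6.2791
K_W = (4C−1)/(4C−4) + 0.615/C = 24.116/21.116 + 0.0979 = 1.2400
τ_max = K·8FD/(πd³) → F_max = τ_allow·πd³/(8DK)
F_max = 596·π·4.3³/(8·27.0·1.2400) = 1.4887e+05/267.84 = 555.8 N

556 N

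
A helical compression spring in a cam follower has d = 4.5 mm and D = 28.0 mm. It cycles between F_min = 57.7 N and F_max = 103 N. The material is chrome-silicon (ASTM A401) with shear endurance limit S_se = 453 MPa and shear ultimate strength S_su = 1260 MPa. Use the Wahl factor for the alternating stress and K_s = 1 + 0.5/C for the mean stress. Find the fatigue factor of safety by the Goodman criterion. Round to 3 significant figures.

C = D/d = 28.0/4.5 = 6.2222; K_W = (4C−1)/(4C−4)+0.615/C = 1.2425; K_s = 1+0.5/C = 1.0804
F_a = (F_max−F_min)/2 = 22.65 N; F_m = (F_max+F_min)/2 = 80.35 N
τ_a = K_W·8F_aD/(πd³) = 1.2425 × 17.723 = 22.02 MPa
τ_m = K_s·8F_mD/(πd³) = 1.0804 × 62.87 = 67.923 MPa
Goodman: 1/n_f = τ_a/S_se + τ_m/S_su = 22.02/453 + 67.923/1260 = 0.04861 + 0.05391 = 0.10252
n_f = 1/0.10252 = 9.755

9.75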